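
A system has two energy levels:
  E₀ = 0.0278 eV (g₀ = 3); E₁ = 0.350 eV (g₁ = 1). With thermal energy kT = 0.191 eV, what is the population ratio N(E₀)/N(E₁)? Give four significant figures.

16.21

n₀/n₁ = (g₀/g₁) exp[−(E₀−E₁)/kT] = (3/1) × exp(−(-0.3222 eV)/(0.191 eV)) = (3/1) × exp(1.68691) = 16.21.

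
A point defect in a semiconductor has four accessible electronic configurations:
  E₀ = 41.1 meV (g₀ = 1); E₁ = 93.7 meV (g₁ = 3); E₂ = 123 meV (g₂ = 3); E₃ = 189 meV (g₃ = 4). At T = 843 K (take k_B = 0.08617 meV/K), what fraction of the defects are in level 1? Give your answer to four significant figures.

0.3684

k_BT = 0.08617 × 843 K = 72.6413 meV.
Eᵢ/kT = 0.565794, 1.28990, 1.69325, 2.60183.
Z = Σ gᵢe^(−Eᵢ/kT) = 1·e^(−0.565794) + 3·e^(−1.28990) + 3·e^(−1.69325) + 4·e^(−2.60183) = 0.567909 + 0.825895 + 0.551762 + 0.296551 = 2.24212.
P₁ = g₁ e^(−E₁/kT) / Z = 0.825895/2.24212 = 0.3684.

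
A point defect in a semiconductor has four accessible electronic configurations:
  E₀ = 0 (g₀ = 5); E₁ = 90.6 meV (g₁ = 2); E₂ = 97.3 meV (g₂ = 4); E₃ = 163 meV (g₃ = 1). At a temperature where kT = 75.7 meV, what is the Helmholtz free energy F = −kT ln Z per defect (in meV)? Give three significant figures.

Eᵢ/kT = 0, 1.1968, 1.2853, 2.1532.
Z = Σ gᵢe^(−Eᵢ/kT) = 5·e^(−0) + 2·e^(−1.1968) + 4·e^(−1.2853) + 1·e^(−2.1532) = 5.0000 + 0.60432 + 1.1063 + 0.11611 = 6.8267.
F = −kT ln Z = −75.7 × ln(6.8267) = −75.7 × 1.9208 = -145 meV.

-145 meV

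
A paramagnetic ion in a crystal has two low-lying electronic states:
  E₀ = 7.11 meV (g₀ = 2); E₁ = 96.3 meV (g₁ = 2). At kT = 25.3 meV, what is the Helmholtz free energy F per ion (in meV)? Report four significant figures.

-11.16 meV

Eᵢ/kT = 0.281028, 3.80632.
Z = Σ gᵢe^(−Eᵢ/kT) = 2·e^(−0.281028) + 2·e^(−3.80632) = 1.51001 + 0.0444597 = 1.55447.
F = −kT ln Z = −25.3 × ln(1.55447) = −25.3 × 0.441135 = -11.16 meV.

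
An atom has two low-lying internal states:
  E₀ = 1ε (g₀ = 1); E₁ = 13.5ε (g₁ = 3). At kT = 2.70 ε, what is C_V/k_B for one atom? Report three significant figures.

0.592

Eᵢ/kT = 0.37037, 5.0000.
Z = Σ gᵢe^(−Eᵢ/kT) = 1·e^(−0.37037) + 3·e^(−5.0000) = 0.69048 + 0.020214 = 0.71069.
⟨E⟩ = 1.3555 ε, ⟨E²⟩ = 6.1553 ε².
C_V/k_B = (⟨E²⟩ − ⟨E⟩²)/(kT)² = (6.1553 − 1.8374)/7.2900 = 0.592.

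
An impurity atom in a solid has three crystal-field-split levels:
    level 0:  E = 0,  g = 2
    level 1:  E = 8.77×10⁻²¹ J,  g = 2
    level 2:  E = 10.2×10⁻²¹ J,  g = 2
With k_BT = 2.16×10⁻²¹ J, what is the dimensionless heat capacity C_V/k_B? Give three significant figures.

Eᵢ/kT = 0, 4.0602, 4.7222.
Z = Σ gᵢe^(−Eᵢ/kT) = 2·e^(−0) + 2·e^(−4.0602) + 2·e^(−4.7222) = 2.0000 + 0.034491 + 0.017791 = 2.0523.
⟨E⟩ = 0.23581, ⟨E²⟩ = 2.1945.
C_V/k_B = (⟨E²⟩ − ⟨E⟩²)/(kT)² = (2.1945 − 0.055606)/4.6656 = 0.458.

0.458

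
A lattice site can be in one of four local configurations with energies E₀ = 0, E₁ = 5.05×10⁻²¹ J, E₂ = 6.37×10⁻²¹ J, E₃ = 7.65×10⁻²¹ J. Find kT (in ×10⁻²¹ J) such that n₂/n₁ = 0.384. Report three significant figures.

1.38 ×10⁻²¹ J

n₂/n₁ = exp[−(E₂−E₁)/kT] = 0.384.
⇒ (E₂−E₁)/kT = ln(1/0.384) = ln(2.6042) = 0.95713.
kT = 1.32 ×10⁻²¹ J / 0.95713 = 1.38 ×10⁻²¹ J.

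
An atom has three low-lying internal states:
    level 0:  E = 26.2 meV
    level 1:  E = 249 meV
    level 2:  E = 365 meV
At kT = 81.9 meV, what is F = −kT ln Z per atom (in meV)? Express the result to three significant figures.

19.8 meV

Eᵢ/kT = 0.31990, 3.0403, 4.4567.
Z = Σ e^(−Eᵢ/kT) = e^(−0.31990) + e^(−3.0403) + e^(−4.4567) = 0.72622 + 0.047821 + 0.011601 = 0.78564.
F = −kT ln Z = −81.9 × ln(0.78564) = −81.9 × -0.24126 = 19.8 meV.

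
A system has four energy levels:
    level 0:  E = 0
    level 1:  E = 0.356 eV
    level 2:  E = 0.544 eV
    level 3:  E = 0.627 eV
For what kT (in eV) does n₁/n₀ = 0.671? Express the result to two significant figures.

n₁/n₀ = exp[−(E₁−E₀)/kT] = 0.671.
⇒ (E₁−E₀)/kT = ln(1/0.671) = ln(1.490) = 0.3988.
kT = 0.356 eV / 0.3988 = 0.89 eV.

0.89 eV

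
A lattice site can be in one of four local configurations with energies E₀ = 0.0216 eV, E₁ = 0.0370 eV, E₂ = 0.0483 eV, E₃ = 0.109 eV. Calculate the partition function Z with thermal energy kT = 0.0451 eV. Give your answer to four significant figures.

Z = 1.492

Eᵢ/kT = 0.478936, 0.820399, 1.07095, 2.41685.
Z = Σ e^(−Eᵢ/kT) = e^(−0.478936) + e^(−0.820399) + e^(−1.07095) + e^(−2.41685) = 0.619442 + 0.440256 + 0.342683 + 0.0892022 = 1.49158.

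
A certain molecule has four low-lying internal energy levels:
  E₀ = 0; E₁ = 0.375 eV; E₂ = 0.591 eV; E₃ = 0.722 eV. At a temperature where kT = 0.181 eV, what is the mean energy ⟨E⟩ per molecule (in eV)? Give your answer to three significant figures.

0.0703 eV

Eᵢ/kT = 0, 2.0718, 3.2652, 3.9890.
Z = Σ e^(−Eᵢ/kT) = e^(−0) + e^(−2.0718) + e^(−3.2652) + e^(−3.9890) = 1.0000 + 0.12596 + 0.038189 + 0.018518 = 1.1827.
⟨E⟩ = Σ Eᵢ e^(−Eᵢ/kT) / Z = (0·1.0000 + 0.375·0.12596 + 0.591·0.038189 + 0.722·0.018518) / 1.1827 = 0.0703 eV.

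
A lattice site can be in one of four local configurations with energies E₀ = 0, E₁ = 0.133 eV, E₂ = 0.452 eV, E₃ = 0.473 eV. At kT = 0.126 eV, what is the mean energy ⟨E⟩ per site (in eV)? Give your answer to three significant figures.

Eᵢ/kT = 0, 1.0556, 3.5873, 3.7540.
Z = Σ e^(−Eᵢ/kT) = e^(−0) + e^(−1.0556) + e^(−3.5873) + e^(−3.7540) = 1.0000 + 0.34798 + 0.027673 + 0.023424 = 1.3991.
⟨E⟩ = Σ Eᵢ e^(−Eᵢ/kT) / Z = (0·1.0000 + 0.133·0.34798 + 0.452·0.027673 + 0.473·0.023424) / 1.3991 = 0.0499 eV.

0.0499 eV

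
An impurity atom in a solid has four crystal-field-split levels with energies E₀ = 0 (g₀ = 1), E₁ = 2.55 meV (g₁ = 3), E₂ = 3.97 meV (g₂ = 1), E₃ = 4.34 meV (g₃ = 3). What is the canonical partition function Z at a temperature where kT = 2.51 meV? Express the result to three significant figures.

Eᵢ/kT = 0, 1.0159, 1.5817, 1.7291.
Z = Σ gᵢe^(−Eᵢ/kT) = 1·e^(−0) + 3·e^(−1.0159) + 1·e^(−1.5817) + 3·e^(−1.7291) = 1.0000 + 1.0862 + 0.20563 + 0.53233 = 2.8242.

Z = 2.82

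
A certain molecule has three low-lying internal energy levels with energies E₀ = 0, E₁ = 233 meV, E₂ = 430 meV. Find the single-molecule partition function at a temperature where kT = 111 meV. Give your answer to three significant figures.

Z = 1.14

Eᵢ/kT = 0, 2.0991, 3.8739.
Z = Σ e^(−Eᵢ/kT) = e^(−0) + e^(−2.0991) + e^(−3.8739) = 1.0000 + 0.12257 + 0.020777 = 1.1433.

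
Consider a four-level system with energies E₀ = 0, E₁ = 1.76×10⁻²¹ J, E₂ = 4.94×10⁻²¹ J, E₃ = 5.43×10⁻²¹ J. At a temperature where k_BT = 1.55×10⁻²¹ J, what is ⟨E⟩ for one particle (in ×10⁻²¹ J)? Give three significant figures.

0.670 ×10⁻²¹ J

Eᵢ/kT = 0, 1.1355, 3.1871, 3.5032.
Z = Σ e^(−Eᵢ/kT) = e^(−0) + e^(−1.1355) + e^(−3.1871) + e^(−3.5032) = 1.0000 + 0.32126 + 0.041291 + 0.030101 = 1.3927.
⟨E⟩ = Σ Eᵢ e^(−Eᵢ/kT) / Z = (0·1.0000 + 1.76·0.32126 + 4.94·0.041291 + 5.43·0.030101) / 1.3927 = 0.670 ×10⁻²¹ J.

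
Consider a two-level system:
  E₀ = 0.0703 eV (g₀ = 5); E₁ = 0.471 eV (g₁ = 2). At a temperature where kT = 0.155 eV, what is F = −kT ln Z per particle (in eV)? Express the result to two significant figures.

-0.18 eV

Eᵢ/kT = 0.4535, 3.039.
Z = Σ gᵢe^(−Eᵢ/kT) = 5·e^(−0.4535) + 2·e^(−3.039) = 3.177 + 0.09577 = 3.273.
F = −kT ln Z = −0.155 × ln(3.273) = −0.155 × 1.186 = -0.18 eV.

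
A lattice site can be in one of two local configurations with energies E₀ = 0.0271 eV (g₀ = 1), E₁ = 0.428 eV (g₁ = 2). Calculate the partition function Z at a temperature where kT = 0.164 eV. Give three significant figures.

Eᵢ/kT = 0.16524, 2.6098.
Z = Σ gᵢe^(−Eᵢ/kT) = 1·e^(−0.16524) + 2·e^(−2.6098) = 0.84769 + 0.14710 = 0.99479.

Z = 0.995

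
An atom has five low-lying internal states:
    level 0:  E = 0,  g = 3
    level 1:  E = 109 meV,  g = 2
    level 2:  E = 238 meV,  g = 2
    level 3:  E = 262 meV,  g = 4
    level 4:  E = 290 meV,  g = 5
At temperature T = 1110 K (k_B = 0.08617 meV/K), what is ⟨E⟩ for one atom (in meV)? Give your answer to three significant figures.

k_BT = 0.08617 × 1110 K = 95.649 meV.
Eᵢ/kT = 0, 1.1396, 2.4883, 2.7392, 3.0319.
Z = Σ gᵢe^(−Eᵢ/kT) = 3·e^(−0) + 2·e^(−1.1396) + 2·e^(−2.4883) + 4·e^(−2.7392) + 5·e^(−3.0319) = 3.0000 + 0.63989 + 0.16610 + 0.25849 + 0.24112 = 4.3056.
⟨E⟩ = Σ Eᵢ gᵢe^(−Eᵢ/kT) / Z = (0·3.0000 + 109·0.63989 + 238·0.16610 + 262·0.25849 + 290·0.24112) / 4.3056 = 57.4 meV.

57.4 meV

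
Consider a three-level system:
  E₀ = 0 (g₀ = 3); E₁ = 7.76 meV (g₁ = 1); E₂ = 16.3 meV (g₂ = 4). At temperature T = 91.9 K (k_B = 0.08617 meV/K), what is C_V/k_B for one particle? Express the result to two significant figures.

0.52

k_BT = 0.08617 × 91.9 K = 7.919 meV.
Eᵢ/kT = 0, 0.9799, 2.058.
Z = Σ gᵢe^(−Eᵢ/kT) = 3·e^(−0) + 1·e^(−0.9799) + 4·e^(−2.058) = 3.000 + 0.3753 + 0.5108 = 3.886.
⟨E⟩ = 2.892 meV, ⟨E²⟩ = 40.74 meV².
C_V/k_B = (⟨E²⟩ − ⟨E⟩²)/(kT)² = (40.74 − 8.364)/62.71 = 0.52.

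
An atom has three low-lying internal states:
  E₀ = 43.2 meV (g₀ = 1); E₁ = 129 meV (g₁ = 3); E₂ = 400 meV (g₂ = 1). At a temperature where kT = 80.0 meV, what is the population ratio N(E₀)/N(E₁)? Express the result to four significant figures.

n₀/n₁ = (g₀/g₁) exp[−(E₀−E₁)/kT] = (1/3) × exp(−(-85.8 meV)/(80.0 meV)) = (1/3) × exp(1.07250) = 0.9742.

0.9742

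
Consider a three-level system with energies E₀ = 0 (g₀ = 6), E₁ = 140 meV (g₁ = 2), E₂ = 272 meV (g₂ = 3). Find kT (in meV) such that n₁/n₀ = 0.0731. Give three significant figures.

92.3 meV

n₁/n₀ = (g₁/g₀) exp[−(E₁−E₀)/kT] = 0.0731.
⇒ (E₁−E₀)/kT = ln((2/6)/0.0731) = ln(4.5600) = 1.5173.
kT = 140 meV / 1.5173 = 92.3 meV.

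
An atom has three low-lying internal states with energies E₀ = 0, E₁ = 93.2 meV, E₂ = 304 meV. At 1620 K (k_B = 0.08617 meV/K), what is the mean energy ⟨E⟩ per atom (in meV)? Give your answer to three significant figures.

50.6 meV

k_BT = 0.08617 × 1620 K = 139.60 meV.
Eᵢ/kT = 0, 0.66762, 2.1777.
Z = Σ e^(−Eᵢ/kT) = e^(−0) + e^(−0.66762) + e^(−2.1777) = 1.0000 + 0.51293 + 0.11330 = 1.6262.
⟨E⟩ = Σ Eᵢ e^(−Eᵢ/kT) / Z = (0·1.0000 + 93.2·0.51293 + 304·0.11330) / 1.6262 = 50.6 meV.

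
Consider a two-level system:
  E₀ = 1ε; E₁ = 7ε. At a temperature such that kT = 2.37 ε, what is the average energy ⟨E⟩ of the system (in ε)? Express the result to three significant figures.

Eᵢ/kT = 0.42194, 2.9536.
Z = Σ e^(−Eᵢ/kT) = e^(−0.42194) + e^(−2.9536) = 0.65577 + 0.052152 = 0.70792.
⟨E⟩ = Σ Eᵢ e^(−Eᵢ/kT) / Z = (1·0.65577 + 7·0.052152) / 0.70792 = 1.44 ε.

1.44 ε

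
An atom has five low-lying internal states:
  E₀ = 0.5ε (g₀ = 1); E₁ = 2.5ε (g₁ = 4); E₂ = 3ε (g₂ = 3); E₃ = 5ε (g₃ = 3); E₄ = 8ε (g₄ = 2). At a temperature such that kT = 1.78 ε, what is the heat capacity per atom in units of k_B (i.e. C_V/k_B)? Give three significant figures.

0.606

Eᵢ/kT = 0.28090, 1.4045, 1.6854, 2.8090, 4.4944.
Z = Σ gᵢe^(−Eᵢ/kT) = 1·e^(−0.28090) + 4·e^(−1.4045) + 3·e^(−1.6854) + 3·e^(−2.8090) + 2·e^(−4.4944) = 0.75510 + 0.98196 + 0.55611 + 0.18080 + 0.022343 = 2.4963.
⟨E⟩ = 2.2367 ε, ⟨E²⟩ = 6.9226 ε².
C_V/k_B = (⟨E²⟩ − ⟨E⟩²)/(kT)² = (6.9226 − 5.0028)/3.1684 = 0.606.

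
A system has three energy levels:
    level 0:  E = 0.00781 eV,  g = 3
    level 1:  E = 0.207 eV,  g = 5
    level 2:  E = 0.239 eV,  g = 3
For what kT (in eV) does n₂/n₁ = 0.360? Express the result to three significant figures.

0.0626 eV

n₂/n₁ = (g₂/g₁) exp[−(E₂−E₁)/kT] = 0.360.
⇒ (E₂−E₁)/kT = ln((3/5)/0.360) = ln(1.6667) = 0.51085.
kT = 0.032 eV / 0.51085 = 0.0626 eV.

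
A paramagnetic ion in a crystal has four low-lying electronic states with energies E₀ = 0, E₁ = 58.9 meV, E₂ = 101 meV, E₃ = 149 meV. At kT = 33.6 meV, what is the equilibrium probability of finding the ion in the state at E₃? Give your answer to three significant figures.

Eᵢ/kT = 0, 1.7530, 3.0060, 4.4345.
Z = Σ e^(−Eᵢ/kT) = e^(−0) + e^(−1.7530) + e^(−3.0060) + e^(−4.4345) = 1.0000 + 0.17325 + 0.049489 + 0.011861 = 1.2346.
P₃ = e^(−E₃/kT) / Z = 0.011861/1.2346 = 0.00961.

0.00961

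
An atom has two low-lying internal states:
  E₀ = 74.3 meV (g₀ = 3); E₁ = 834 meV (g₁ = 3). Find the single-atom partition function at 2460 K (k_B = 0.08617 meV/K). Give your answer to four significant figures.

Z = 2.172

k_BT = 0.08617 × 2460 K = 211.978 meV.
Eᵢ/kT = 0.350508, 3.93437.
Z = Σ gᵢe^(−Eᵢ/kT) = 3·e^(−0.350508) + 3·e^(−3.93437) = 2.11299 + 0.0586741 = 2.17166.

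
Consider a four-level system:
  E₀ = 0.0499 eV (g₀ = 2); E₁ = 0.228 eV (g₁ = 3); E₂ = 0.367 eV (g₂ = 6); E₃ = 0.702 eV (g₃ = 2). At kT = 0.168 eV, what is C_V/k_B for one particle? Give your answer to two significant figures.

0.70

Eᵢ/kT = 0.2970, 1.357, 2.185, 4.179.
Z = Σ gᵢe^(−Eᵢ/kT) = 2·e^(−0.2970) + 3·e^(−1.357) + 6·e^(−2.185) + 2·e^(−4.179) = 1.486 + 0.7723 + 0.6749 + 0.03063 = 2.964.
⟨E⟩ = 0.1752 eV, ⟨E²⟩ = 0.05055 eV².
C_V/k_B = (⟨E²⟩ − ⟨E⟩²)/(kT)² = (0.05055 − 0.03070)/0.02822 = 0.70.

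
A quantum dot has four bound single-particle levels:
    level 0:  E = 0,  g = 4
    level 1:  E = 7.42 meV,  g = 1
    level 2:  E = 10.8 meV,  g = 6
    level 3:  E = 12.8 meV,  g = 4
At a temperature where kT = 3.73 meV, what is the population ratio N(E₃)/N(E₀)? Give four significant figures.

n₃/n₀ = (g₃/g₀) exp[−(E₃−E₀)/kT] = (4/4) × exp(−(12.8 meV)/(3.73 meV)) = (4/4) × exp(-3.43164) = 0.03233.

0.03233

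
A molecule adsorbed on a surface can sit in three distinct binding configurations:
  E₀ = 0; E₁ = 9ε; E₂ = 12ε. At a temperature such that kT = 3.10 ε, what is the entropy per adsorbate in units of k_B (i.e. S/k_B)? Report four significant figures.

Eᵢ/kT = 0, 2.90323, 3.87097.
Z = Σ e^(−Eᵢ/kT) = e^(−0) + e^(−2.90323) + e^(−3.87097) = 1.00000 + 0.0548458 + 0.0208381 = 1.07568.
⟨E⟩ = Σ EᵢPᵢ = 0.691348 ε.
S/k_B = ln Z + ⟨E⟩/kT = ln(1.07568) + 0.691348/3.10 = 0.0729530 + 0.223015 = 0.2960.

0.2960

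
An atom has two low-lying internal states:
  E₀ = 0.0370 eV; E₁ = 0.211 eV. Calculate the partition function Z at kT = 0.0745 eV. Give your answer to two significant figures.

Z = 0.67

Eᵢ/kT = 0.4966, 2.832.
Z = Σ e^(−Eᵢ/kT) = e^(−0.4966) + e^(−2.832) = 0.6086 + 0.05889 = 0.6675.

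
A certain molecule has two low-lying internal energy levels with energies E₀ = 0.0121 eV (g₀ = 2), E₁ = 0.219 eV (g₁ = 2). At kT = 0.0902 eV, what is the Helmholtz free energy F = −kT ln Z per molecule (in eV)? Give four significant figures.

-0.05909 eV

Eᵢ/kT = 0.134146, 2.42794.
Z = Σ gᵢe^(−Eᵢ/kT) = 2·e^(−0.134146) + 2·e^(−2.42794) = 1.74892 + 0.176437 = 1.92536.
F = −kT ln Z = −0.0902 × ln(1.92536) = −0.0902 × 0.655113 = -0.05909 eV.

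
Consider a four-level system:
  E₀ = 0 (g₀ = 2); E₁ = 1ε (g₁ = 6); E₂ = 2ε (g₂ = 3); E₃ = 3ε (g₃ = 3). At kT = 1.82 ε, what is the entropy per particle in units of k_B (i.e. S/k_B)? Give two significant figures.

Eᵢ/kT = 0, 0.5495, 1.099, 1.648.
Z = Σ gᵢe^(−Eᵢ/kT) = 2·e^(−0) + 6·e^(−0.5495) + 3·e^(−1.099) + 3·e^(−1.648) = 2.000 + 3.463 + 0.9996 + 0.5773 = 7.040.
⟨E⟩ = Σ EᵢPᵢ = 1.022 ε.
S/k_B = ln Z + ⟨E⟩/kT = ln(7.040) + 1.022/1.82 = 1.952 + 0.5615 = 2.5.

2.5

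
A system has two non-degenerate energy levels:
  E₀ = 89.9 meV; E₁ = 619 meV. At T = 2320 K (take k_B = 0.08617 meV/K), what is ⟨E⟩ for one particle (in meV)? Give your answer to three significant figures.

125 meV

k_BT = 0.08617 × 2320 K = 199.91 meV.
Eᵢ/kT = 0.44970, 3.0964.
Z = Σ e^(−Eᵢ/kT) = e^(−0.44970) + e^(−3.0964) = 0.63782 + 0.045212 = 0.68303.
⟨E⟩ = Σ Eᵢ e^(−Eᵢ/kT) / Z = (89.9·0.63782 + 619·0.045212) / 0.68303 = 125 meV.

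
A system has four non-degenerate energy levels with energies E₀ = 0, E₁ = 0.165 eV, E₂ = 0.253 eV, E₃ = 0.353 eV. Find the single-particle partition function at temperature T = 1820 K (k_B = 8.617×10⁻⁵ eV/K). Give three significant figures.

Z = 1.65

k_BT = 8.617×10⁻⁵ × 1820 K = 0.15683 eV.
Eᵢ/kT = 0, 1.0521, 1.6132, 2.2508.
Z = Σ e^(−Eᵢ/kT) = e^(−0) + e^(−1.0521) + e^(−1.6132) + e^(−2.2508) = 1.0000 + 0.34920 + 0.19925 + 0.10531 = 1.6538.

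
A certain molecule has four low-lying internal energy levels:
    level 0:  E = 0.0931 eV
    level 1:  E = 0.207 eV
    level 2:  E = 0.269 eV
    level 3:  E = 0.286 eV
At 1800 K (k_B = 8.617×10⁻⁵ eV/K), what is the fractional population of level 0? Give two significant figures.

k_BT = 8.617×10⁻⁵ × 1800 K = 0.1551 eV.
Eᵢ/kT = 0.6003, 1.335, 1.734, 1.844.
Z = Σ e^(−Eᵢ/kT) = e^(−0.6003) + e^(−1.335) + e^(−1.734) + e^(−1.844) = 0.5486 + 0.2632 + 0.1766 + 0.1582 = 1.147.
P₀ = e^(−E₀/kT) / Z = 0.5486/1.147 = 0.48.

0.48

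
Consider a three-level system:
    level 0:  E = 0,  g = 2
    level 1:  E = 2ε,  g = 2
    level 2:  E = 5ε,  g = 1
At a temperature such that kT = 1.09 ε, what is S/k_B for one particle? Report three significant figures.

1.12

Eᵢ/kT = 0, 1.8349, 4.5872.
Z = Σ gᵢe^(−Eᵢ/kT) = 2·e^(−0) + 2·e^(−1.8349) + 1·e^(−4.5872) = 2.0000 + 0.31926 + 0.010181 = 2.3294.
⟨E⟩ = Σ EᵢPᵢ = 0.29597 ε.
S/k_B = ln Z + ⟨E⟩/kT = ln(2.3294) + 0.29597/1.09 = 0.84561 + 0.27153 = 1.12.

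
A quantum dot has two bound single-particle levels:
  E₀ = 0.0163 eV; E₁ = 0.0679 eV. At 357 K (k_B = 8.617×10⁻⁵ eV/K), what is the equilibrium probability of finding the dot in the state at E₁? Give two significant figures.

0.16

k_BT = 8.617×10⁻⁵ × 357 K = 0.03076 eV.
Eᵢ/kT = 0.5299, 2.207.
Z = Σ e^(−Eᵢ/kT) = e^(−0.5299) + e^(−2.207) = 0.5887 + 0.1100 = 0.6987.
P₁ = e^(−E₁/kT) / Z = 0.1100/0.6987 = 0.16.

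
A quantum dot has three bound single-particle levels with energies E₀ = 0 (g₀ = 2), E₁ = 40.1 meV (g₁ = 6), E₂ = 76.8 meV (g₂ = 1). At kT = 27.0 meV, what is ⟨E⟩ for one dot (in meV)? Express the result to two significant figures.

Eᵢ/kT = 0, 1.485, 2.844.
Z = Σ gᵢe^(−Eᵢ/kT) = 2·e^(−0) + 6·e^(−1.485) + 1·e^(−2.844) = 2.000 + 1.359 + 0.05819 = 3.417.
⟨E⟩ = Σ Eᵢ gᵢe^(−Eᵢ/kT) / Z = (0·2.000 + 40.1·1.359 + 76.8·0.05819) / 3.417 = 17 meV.

17 meV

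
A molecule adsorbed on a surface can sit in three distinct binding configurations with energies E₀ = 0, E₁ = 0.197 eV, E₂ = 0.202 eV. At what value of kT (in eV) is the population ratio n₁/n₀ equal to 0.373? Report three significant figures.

n₁/n₀ = exp[−(E₁−E₀)/kT] = 0.373.
⇒ (E₁−E₀)/kT = ln(1/0.373) = ln(2.6810) = 0.98619.
kT = 0.197 eV / 0.98619 = 0.200 eV.

0.200 eV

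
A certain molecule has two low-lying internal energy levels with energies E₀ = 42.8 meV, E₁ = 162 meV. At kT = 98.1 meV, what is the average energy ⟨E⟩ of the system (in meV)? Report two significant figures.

70 meV

Eᵢ/kT = 0.4363, 1.651.
Z = Σ e^(−Eᵢ/kT) = e^(−0.4363) + e^(−1.651) = 0.6464 + 0.1919 = 0.8383.
⟨E⟩ = Σ Eᵢ e^(−Eᵢ/kT) / Z = (42.8·0.6464 + 162·0.1919) / 0.8383 = 70 meV.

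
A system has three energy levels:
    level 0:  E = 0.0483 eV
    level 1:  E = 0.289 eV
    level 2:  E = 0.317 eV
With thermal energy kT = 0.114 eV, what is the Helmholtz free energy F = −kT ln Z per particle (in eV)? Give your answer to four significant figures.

Eᵢ/kT = 0.423684, 2.53509, 2.78070.
Z = Σ e^(−Eᵢ/kT) = e^(−0.423684) + e^(−2.53509) + e^(−2.78070) = 0.654631 + 0.0792546 + 0.0619951 = 0.795881.
F = −kT ln Z = −0.114 × ln(0.795881) = −0.114 × -0.228306 = 0.02603 eV.

0.02603 eV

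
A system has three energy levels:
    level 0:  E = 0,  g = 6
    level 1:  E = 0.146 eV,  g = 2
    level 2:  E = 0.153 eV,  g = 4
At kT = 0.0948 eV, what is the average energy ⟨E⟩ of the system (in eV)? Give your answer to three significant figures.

0.0255 eV

Eᵢ/kT = 0, 1.5401, 1.6139.
Z = Σ gᵢe^(−Eᵢ/kT) = 6·e^(−0) + 2·e^(−1.5401) + 4·e^(−1.6139) = 6.0000 + 0.42872 + 0.79644 = 7.2252.
⟨E⟩ = Σ Eᵢ gᵢe^(−Eᵢ/kT) / Z = (0·6.0000 + 0.146·0.42872 + 0.153·0.79644) / 7.2252 = 0.0255 eV.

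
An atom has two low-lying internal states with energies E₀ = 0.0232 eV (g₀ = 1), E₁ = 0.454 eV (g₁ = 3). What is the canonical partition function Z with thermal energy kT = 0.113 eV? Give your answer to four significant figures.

Z = 0.8684

Eᵢ/kT = 0.205310, 4.01770.
Z = Σ gᵢe^(−Eᵢ/kT) = 1·e^(−0.205310) + 3·e^(−4.01770) = 0.814395 + 0.0539829 = 0.868378.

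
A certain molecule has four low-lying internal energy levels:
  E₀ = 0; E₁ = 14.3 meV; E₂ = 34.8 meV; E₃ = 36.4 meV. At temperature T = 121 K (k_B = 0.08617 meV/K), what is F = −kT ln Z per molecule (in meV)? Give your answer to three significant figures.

k_BT = 0.08617 × 121 K = 10.427 meV.
Eᵢ/kT = 0, 1.3714, 3.3375, 3.4909.
Z = Σ e^(−Eᵢ/kT) = e^(−0) + e^(−1.3714) + e^(−3.3375) + e^(−3.4909) = 1.0000 + 0.25375 + 0.035526 + 0.030473 = 1.3197.
F = −kT ln Z = −10.427 × ln(1.3197) = −10.427 × 0.27740 = -2.89 meV.

-2.89 meV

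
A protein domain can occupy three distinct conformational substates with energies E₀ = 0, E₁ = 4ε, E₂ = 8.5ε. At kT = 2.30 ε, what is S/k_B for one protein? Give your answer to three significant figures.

Eᵢ/kT = 0, 1.7391, 3.6957.
Z = Σ e^(−Eᵢ/kT) = e^(−0) + e^(−1.7391) + e^(−3.6957) = 1.0000 + 0.17568 + 0.024830 = 1.2005.
⟨E⟩ = Σ EᵢPᵢ = 0.76116 ε.
S/k_B = ln Z + ⟨E⟩/kT = ln(1.2005) + 0.76116/2.30 = 0.18274 + 0.33094 = 0.514.

0.514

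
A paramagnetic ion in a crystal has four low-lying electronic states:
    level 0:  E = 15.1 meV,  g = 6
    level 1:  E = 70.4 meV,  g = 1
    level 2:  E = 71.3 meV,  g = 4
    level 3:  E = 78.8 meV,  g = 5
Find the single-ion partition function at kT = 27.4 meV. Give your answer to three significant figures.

Z = 4.11

Eᵢ/kT = 0.55109, 2.5693, 2.6022, 2.8759.
Z = Σ gᵢe^(−Eᵢ/kT) = 6·e^(−0.55109) + 1·e^(−2.5693) + 4·e^(−2.6022) + 5·e^(−2.8759) = 3.4579 + 0.076589 + 0.29644 + 0.28183 = 4.1128.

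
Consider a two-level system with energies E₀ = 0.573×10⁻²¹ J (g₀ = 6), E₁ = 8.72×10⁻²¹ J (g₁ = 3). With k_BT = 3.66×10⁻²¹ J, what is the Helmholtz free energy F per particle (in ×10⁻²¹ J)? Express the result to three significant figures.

-6.18 ×10⁻²¹ J

Eᵢ/kT = 0.15656, 2.3825.
Z = Σ gᵢe^(−Eᵢ/kT) = 6·e^(−0.15656) + 3·e^(−2.3825) = 5.1305 + 0.27696 = 5.4075.
F = −kT ln Z = −3.66 × ln(5.4075) = −3.66 × 1.6878 = -6.18 ×10⁻²¹ J.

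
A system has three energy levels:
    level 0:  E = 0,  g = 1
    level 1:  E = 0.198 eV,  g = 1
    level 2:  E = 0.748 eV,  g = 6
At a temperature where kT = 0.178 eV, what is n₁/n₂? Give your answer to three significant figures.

3.66

n₁/n₂ = (g₁/g₂) exp[−(E₁−E₂)/kT] = (1/6) × exp(−(-0.550 eV)/(0.178 eV)) = (1/6) × exp(3.0899) = 3.66.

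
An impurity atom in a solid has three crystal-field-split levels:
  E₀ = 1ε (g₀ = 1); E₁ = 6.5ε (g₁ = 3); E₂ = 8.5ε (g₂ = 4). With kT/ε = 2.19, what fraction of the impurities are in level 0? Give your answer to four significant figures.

0.7280

Eᵢ/kT = 0.456621, 2.96804, 3.88128.
Z = Σ gᵢe^(−Eᵢ/kT) = 1·e^(−0.456621) + 3·e^(−2.96804) + 4·e^(−3.88128) = 0.633420 + 0.154212 + 0.0824976 = 0.870130.
P₀ = g₀ e^(−E₀/kT) / Z = 0.633420/0.870130 = 0.7280.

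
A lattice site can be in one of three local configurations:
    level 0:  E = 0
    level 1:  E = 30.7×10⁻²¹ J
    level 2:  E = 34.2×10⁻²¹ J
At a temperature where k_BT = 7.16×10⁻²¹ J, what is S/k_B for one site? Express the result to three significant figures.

0.119

Eᵢ/kT = 0, 4.2877, 4.7765.
Z = Σ e^(−Eᵢ/kT) = e^(−0) + e^(−4.2877) + e^(−4.7765) = 1.0000 + 0.013736 + 0.0084254 = 1.0222.
⟨E⟩ = Σ EᵢPᵢ = 0.69443 ×10⁻²¹ J.
S/k_B = ln Z + ⟨E⟩/kT = ln(1.0222) + 0.69443/7.16 = 0.021957 + 0.096987 = 0.119.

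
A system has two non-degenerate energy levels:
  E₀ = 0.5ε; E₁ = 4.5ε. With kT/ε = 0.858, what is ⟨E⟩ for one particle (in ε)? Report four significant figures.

0.5374 ε

Eᵢ/kT = 0.582751, 5.24476.
Z = Σ e^(−Eᵢ/kT) = e^(−0.582751) + e^(−5.24476) = 0.558360 + 0.00527509 = 0.563635.
⟨E⟩ = Σ Eᵢ e^(−Eᵢ/kT) / Z = (0.5·0.558360 + 4.5·0.00527509) / 0.563635 = 0.5374 ε.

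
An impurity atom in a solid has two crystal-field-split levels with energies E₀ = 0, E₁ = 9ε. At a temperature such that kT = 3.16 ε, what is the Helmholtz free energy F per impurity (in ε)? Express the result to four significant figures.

-0.1780 ε

Eᵢ/kT = 0, 2.84810.
Z = Σ e^(−Eᵢ/kT) = e^(−0) + e^(−2.84810) = 1.00000 + 0.0579543 = 1.05795.
F = −kT ln Z = −3.16 × ln(1.05795) = −3.16 × 0.0563331 = -0.1780 ε.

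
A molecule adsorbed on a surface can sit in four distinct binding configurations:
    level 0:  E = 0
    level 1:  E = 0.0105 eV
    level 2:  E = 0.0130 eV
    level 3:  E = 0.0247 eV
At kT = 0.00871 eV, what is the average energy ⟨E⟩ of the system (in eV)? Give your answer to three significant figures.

Eᵢ/kT = 0, 1.2055, 1.4925, 2.8358.
Z = Σ e^(−Eᵢ/kT) = e^(−0) + e^(−1.2055) + e^(−1.4925) + e^(−2.8358) = 1.0000 + 0.29954 + 0.22481 + 0.058672 = 1.5830.
⟨E⟩ = Σ Eᵢ e^(−Eᵢ/kT) / Z = (0·1.0000 + 0.0105·0.29954 + 0.0130·0.22481 + 0.0247·0.058672) / 1.5830 = 0.00475 eV.

0.00475 eV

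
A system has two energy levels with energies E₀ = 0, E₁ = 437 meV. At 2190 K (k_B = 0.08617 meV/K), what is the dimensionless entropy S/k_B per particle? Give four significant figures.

0.3021

k_BT = 0.08617 × 2190 K = 188.712 meV.
Eᵢ/kT = 0, 2.31570.
Z = Σ e^(−Eᵢ/kT) = e^(−0) + e^(−2.31570) = 1.00000 + 0.0986971 = 1.09870.
⟨E⟩ = Σ EᵢPᵢ = 39.2561 meV.
S/k_B = ln Z + ⟨E⟩/kT = ln(1.09870) + 39.2561/188.712 = 0.0941277 + 0.208021 = 0.3021.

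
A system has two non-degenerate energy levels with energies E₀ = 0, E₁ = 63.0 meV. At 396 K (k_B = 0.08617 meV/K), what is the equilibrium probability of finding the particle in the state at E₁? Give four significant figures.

0.1363

k_BT = 0.08617 × 396 K = 34.1233 meV.
Eᵢ/kT = 0, 1.84625.
Z = Σ e^(−Eᵢ/kT) = e^(−0) + e^(−1.84625) = 1.00000 + 0.157828 = 1.15783.
P₁ = e^(−E₁/kT) / Z = 0.157828/1.15783 = 0.1363.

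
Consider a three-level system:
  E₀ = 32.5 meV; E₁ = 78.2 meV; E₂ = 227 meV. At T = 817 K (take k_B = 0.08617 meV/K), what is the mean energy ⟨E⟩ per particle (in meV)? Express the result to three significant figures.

k_BT = 0.08617 × 817 K = 70.401 meV.
Eᵢ/kT = 0.46164, 1.1108, 3.2244.
Z = Σ e^(−Eᵢ/kT) = e^(−0.46164) + e^(−1.1108) + e^(−3.2244) = 0.63025 + 0.32930 + 0.039780 = 0.99933.
⟨E⟩ = Σ Eᵢ e^(−Eᵢ/kT) / Z = (32.5·0.63025 + 78.2·0.32930 + 227·0.039780) / 0.99933 = 55.3 meV.

55.3 meV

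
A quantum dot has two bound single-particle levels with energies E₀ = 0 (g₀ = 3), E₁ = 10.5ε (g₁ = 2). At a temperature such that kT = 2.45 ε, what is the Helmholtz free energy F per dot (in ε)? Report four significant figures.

Eᵢ/kT = 0, 4.28571.
Z = Σ gᵢe^(−Eᵢ/kT) = 3·e^(−0) + 2·e^(−4.28571) = 3.00000 + 0.0275277 = 3.02753.
F = −kT ln Z = −2.45 × ln(3.02753) = −2.45 × 1.10775 = -2.714 ε.

-2.714 ε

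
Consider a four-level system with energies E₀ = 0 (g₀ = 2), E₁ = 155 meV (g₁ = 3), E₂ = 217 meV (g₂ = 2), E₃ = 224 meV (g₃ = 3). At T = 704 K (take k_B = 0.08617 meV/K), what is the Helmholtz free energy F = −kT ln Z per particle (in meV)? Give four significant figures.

-52.18 meV

k_BT = 0.08617 × 704 K = 60.6637 meV.
Eᵢ/kT = 0, 2.55507, 3.57710, 3.69249.
Z = Σ gᵢe^(−Eᵢ/kT) = 2·e^(−0) + 3·e^(−2.55507) + 2·e^(−3.57710) + 3·e^(−3.69249) = 2.00000 + 0.233060 + 0.0559133 + 0.0747297 = 2.36370.
F = −kT ln Z = −60.6637 × ln(2.36370) = −60.6637 × 0.860228 = -52.18 meV.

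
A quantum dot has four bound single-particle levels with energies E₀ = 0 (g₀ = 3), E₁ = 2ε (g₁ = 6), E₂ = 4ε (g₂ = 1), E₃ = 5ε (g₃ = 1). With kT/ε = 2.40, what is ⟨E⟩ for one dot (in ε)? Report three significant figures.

1.11 ε

Eᵢ/kT = 0, 0.83333, 1.6667, 2.0833.
Z = Σ gᵢe^(−Eᵢ/kT) = 3·e^(−0) + 6·e^(−0.83333) + 1·e^(−1.6667) + 1·e^(−2.0833) = 3.0000 + 2.6076 + 0.18887 + 0.12452 = 5.9210.
⟨E⟩ = Σ Eᵢ gᵢe^(−Eᵢ/kT) / Z = (0·3.0000 + 2·2.6076 + 4·0.18887 + 5·0.12452) / 5.9210 = 1.11 ε.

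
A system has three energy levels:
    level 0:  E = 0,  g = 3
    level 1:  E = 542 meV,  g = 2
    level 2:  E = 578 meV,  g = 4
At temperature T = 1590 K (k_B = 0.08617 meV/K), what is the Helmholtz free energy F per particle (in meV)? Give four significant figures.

k_BT = 0.08617 × 1590 K = 137.010 meV.
Eᵢ/kT = 0, 3.95592, 4.21867.
Z = Σ gᵢe^(−Eᵢ/kT) = 3·e^(−0) + 2·e^(−3.95592) + 4·e^(−4.21867) = 3.00000 + 0.0382821 + 0.0588728 = 3.09715.
F = −kT ln Z = −137.010 × ln(3.09715) = −137.010 × 1.13048 = -154.9 meV.

-154.9 meV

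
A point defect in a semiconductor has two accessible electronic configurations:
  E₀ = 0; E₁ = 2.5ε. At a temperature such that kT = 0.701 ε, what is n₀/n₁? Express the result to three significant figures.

35.4

n₀/n₁ = exp[−(E₀−E₁)/kT] = exp(−(-2.5ε)/(0.701ε)) = exp(3.5663) = 35.4.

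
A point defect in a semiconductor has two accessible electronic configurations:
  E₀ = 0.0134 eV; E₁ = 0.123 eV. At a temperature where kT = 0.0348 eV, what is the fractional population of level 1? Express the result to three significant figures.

0.0411

Eᵢ/kT = 0.38506, 3.5345.
Z = Σ e^(−Eᵢ/kT) = e^(−0.38506) + e^(−3.5345) = 0.68041 + 0.029173 = 0.70958.
P₁ = e^(−E₁/kT) / Z = 0.029173/0.70958 = 0.0411.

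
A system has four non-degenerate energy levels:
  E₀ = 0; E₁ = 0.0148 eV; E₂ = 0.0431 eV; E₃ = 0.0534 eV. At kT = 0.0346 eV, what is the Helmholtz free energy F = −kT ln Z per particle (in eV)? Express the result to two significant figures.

Eᵢ/kT = 0, 0.4277, 1.246, 1.543.
Z = Σ e^(−Eᵢ/kT) = e^(−0) + e^(−0.4277) + e^(−1.246) + e^(−1.543) = 1.000 + 0.6520 + 0.2877 + 0.2137 = 2.153.
F = −kT ln Z = −0.0346 × ln(2.153) = −0.0346 × 0.7669 = -0.027 eV.

-0.027 eV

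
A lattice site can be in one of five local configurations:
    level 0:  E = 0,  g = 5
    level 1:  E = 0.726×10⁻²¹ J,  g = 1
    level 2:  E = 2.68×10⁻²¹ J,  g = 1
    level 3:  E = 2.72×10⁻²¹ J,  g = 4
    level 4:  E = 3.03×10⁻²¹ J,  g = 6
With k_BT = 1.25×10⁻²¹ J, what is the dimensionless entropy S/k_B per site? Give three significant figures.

Eᵢ/kT = 0, 0.58080, 2.1440, 2.1760, 2.4240.
Z = Σ gᵢe^(−Eᵢ/kT) = 5·e^(−0) + 1·e^(−0.58080) + 1·e^(−2.1440) + 4·e^(−2.1760) + 6·e^(−2.4240) = 5.0000 + 0.55945 + 0.11719 + 0.45398 + 0.53140 = 6.6620.
⟨E⟩ = Σ EᵢPᵢ = 0.53515 ×10⁻²¹ J.
S/k_B = ln Z + ⟨E⟩/kT = ln(6.6620) + 0.53515/1.25 = 1.8964 + 0.42812 = 2.32.

2.32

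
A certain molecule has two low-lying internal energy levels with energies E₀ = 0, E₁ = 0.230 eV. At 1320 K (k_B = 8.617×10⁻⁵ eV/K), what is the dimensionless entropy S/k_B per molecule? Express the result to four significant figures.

k_BT = 8.617×10⁻⁵ × 1320 K = 0.113744 eV.
Eᵢ/kT = 0, 2.02208.
Z = Σ e^(−Eᵢ/kT) = e^(−0) + e^(−2.02208) = 1.00000 + 0.132380 = 1.13238.
⟨E⟩ = Σ EᵢPᵢ = 0.0268880 eV.
S/k_B = ln Z + ⟨E⟩/kT = ln(1.13238) + 0.0268880/0.113744 = 0.124322 + 0.236390 = 0.3607.

0.3607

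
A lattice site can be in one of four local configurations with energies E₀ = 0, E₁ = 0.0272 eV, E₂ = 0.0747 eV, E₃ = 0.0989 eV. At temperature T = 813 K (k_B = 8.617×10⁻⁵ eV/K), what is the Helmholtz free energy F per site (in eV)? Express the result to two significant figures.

k_BT = 8.617×10⁻⁵ × 813 K = 0.07006 eV.
Eᵢ/kT = 0, 0.3882, 1.066, 1.412.
Z = Σ e^(−Eᵢ/kT) = e^(−0) + e^(−0.3882) + e^(−1.066) + e^(−1.412) = 1.000 + 0.6783 + 0.3444 + 0.2437 = 2.266.
F = −kT ln Z = −0.07006 × ln(2.266) = −0.07006 × 0.8180 = -0.057 eV.

-0.057 eV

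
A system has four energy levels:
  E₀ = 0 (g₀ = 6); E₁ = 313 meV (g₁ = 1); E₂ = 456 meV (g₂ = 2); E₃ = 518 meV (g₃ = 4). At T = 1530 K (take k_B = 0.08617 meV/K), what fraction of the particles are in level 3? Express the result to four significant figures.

0.01262

k_BT = 0.08617 × 1530 K = 131.840 meV.
Eᵢ/kT = 0, 2.37409, 3.45874, 3.92900.
Z = Σ gᵢe^(−Eᵢ/kT) = 6·e^(−0) + 1·e^(−2.37409) + 2·e^(−3.45874) + 4·e^(−3.92900) = 6.00000 + 0.0930992 + 0.0629388 + 0.0786533 = 6.23469.
P₃ = g₃ e^(−E₃/kT) / Z = 0.0786533/6.23469 = 0.01262.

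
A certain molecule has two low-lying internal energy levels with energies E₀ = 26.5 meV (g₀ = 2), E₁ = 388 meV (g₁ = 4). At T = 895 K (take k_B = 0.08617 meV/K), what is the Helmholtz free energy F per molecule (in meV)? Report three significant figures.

-28.4 meV

k_BT = 0.08617 × 895 K = 77.122 meV.
Eᵢ/kT = 0.34361, 5.0310.
Z = Σ gᵢe^(−Eᵢ/kT) = 2·e^(−0.34361) + 4·e^(−5.0310) = 1.4184 + 0.026129 = 1.4445.
F = −kT ln Z = −77.122 × ln(1.4445) = −77.122 × 0.36776 = -28.4 meV.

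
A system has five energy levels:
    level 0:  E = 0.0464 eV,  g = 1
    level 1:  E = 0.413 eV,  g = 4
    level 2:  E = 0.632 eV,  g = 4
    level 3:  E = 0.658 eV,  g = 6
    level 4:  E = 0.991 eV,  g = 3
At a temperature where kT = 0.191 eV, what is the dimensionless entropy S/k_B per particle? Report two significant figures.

2.0

Eᵢ/kT = 0.2429, 2.162, 3.309, 3.445, 5.188.
Z = Σ gᵢe^(−Eᵢ/kT) = 1·e^(−0.2429) + 4·e^(−2.162) + 4·e^(−3.309) + 6·e^(−3.445) + 3·e^(−5.188) = 0.7843 + 0.4604 + 0.1462 + 0.1914 + 0.01675 = 1.599.
⟨E⟩ = Σ EᵢPᵢ = 0.2886 eV.
S/k_B = ln Z + ⟨E⟩/kT = ln(1.599) + 0.2886/0.191 = 0.4694 + 1.511 = 2.0.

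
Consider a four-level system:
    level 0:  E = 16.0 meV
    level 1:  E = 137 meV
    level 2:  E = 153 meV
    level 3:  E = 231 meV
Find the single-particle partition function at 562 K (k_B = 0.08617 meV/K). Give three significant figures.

Z = 0.829

k_BT = 0.08617 × 562 K = 48.428 meV.
Eᵢ/kT = 0.33039, 2.8289, 3.1593, 4.7700.
Z = Σ e^(−Eᵢ/kT) = e^(−0.33039) + e^(−2.8289) + e^(−3.1593) + e^(−4.7700) = 0.71864 + 0.059078 + 0.042455 + 0.0084804 = 0.82865.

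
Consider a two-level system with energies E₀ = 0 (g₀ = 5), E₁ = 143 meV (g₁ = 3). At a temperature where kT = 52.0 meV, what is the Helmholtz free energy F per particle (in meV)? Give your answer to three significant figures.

Eᵢ/kT = 0, 2.7500.
Z = Σ gᵢe^(−Eᵢ/kT) = 5·e^(−0) + 3·e^(−2.7500) = 5.0000 + 0.19178 = 5.1918.
F = −kT ln Z = −52.0 × ln(5.1918) = −52.0 × 1.6471 = -85.6 meV.

-85.6 meV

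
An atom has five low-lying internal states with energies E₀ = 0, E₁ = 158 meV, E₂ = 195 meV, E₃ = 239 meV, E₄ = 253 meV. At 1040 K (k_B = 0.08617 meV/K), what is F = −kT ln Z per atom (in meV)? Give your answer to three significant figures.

-31.0 meV

k_BT = 0.08617 × 1040 K = 89.617 meV.
Eᵢ/kT = 0, 1.7631, 2.1759, 2.6669, 2.8231.
Z = Σ e^(−Eᵢ/kT) = e^(−0) + e^(−1.7631) + e^(−2.1759) + e^(−2.6669) + e^(−2.8231) = 1.0000 + 0.17151 + 0.11351 + 0.069467 + 0.059421 = 1.4139.
F = −kT ln Z = −89.617 × ln(1.4139) = −89.617 × 0.34635 = -31.0 meV.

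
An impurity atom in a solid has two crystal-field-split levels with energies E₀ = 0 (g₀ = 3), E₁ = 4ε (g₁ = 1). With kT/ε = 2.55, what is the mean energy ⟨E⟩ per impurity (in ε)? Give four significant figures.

Eᵢ/kT = 0, 1.56863.
Z = Σ gᵢe^(−Eᵢ/kT) = 3·e^(−0) + 1·e^(−1.56863) = 3.00000 + 0.208330 = 3.20833.
⟨E⟩ = Σ Eᵢ gᵢe^(−Eᵢ/kT) / Z = (0·3.00000 + 4·0.208330) / 3.20833 = 0.2597 ε.

0.2597 ε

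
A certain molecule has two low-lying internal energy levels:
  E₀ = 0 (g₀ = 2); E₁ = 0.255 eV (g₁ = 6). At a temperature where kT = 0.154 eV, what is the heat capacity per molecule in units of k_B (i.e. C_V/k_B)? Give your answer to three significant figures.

Eᵢ/kT = 0, 1.6558.
Z = Σ gᵢe^(−Eᵢ/kT) = 2·e^(−0) + 6·e^(−1.6558) = 2.0000 + 1.1456 = 3.1456.
⟨E⟩ = 0.092869 eV, ⟨E²⟩ = 0.023682 eV².
C_V/k_B = (⟨E²⟩ − ⟨E⟩²)/(kT)² = (0.023682 − 0.0086247)/0.023716 = 0.635.

0.635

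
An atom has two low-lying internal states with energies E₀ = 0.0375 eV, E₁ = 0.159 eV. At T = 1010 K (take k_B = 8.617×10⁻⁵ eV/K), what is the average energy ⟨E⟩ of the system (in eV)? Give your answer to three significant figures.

k_BT = 8.617×10⁻⁵ × 1010 K = 0.087032 eV.
Eᵢ/kT = 0.43088, 1.8269.
Z = Σ e^(−Eᵢ/kT) = e^(−0.43088) + e^(−1.8269) = 0.64994 + 0.16091 = 0.81085.
⟨E⟩ = Σ Eᵢ e^(−Eᵢ/kT) / Z = (0.0375·0.64994 + 0.159·0.16091) / 0.81085 = 0.0616 eV.

0.0616 eV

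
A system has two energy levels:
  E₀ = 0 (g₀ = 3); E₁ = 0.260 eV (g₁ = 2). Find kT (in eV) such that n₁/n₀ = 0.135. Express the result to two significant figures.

0.16 eV

n₁/n₀ = (g₁/g₀) exp[−(E₁−E₀)/kT] = 0.135.
⇒ (E₁−E₀)/kT = ln((2/3)/0.135) = ln(4.938) = 1.597.
kT = 0.260 eV / 1.597 = 0.16 eV.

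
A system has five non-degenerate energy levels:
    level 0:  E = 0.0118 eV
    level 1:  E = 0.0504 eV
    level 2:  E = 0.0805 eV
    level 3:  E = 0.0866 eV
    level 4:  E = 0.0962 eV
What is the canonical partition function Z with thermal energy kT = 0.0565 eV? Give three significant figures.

Z = 1.86

Eᵢ/kT = 0.20885, 0.89204, 1.4248, 1.5327, 1.7027.
Z = Σ e^(−Eᵢ/kT) = e^(−0.20885) + e^(−0.89204) + e^(−1.4248) + e^(−1.5327) + e^(−1.7027) = 0.81152 + 0.40982 + 0.24056 + 0.21595 + 0.18219 = 1.8600.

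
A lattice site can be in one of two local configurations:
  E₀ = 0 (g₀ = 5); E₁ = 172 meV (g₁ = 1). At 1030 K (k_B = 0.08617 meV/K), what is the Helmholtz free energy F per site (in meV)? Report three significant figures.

-145 meV

k_BT = 0.08617 × 1030 K = 88.755 meV.
Eᵢ/kT = 0, 1.9379.
Z = Σ gᵢe^(−Eᵢ/kT) = 5·e^(−0) + 1·e^(−1.9379) = 5.0000 + 0.14401 = 5.1440.
F = −kT ln Z = −88.755 × ln(5.1440) = −88.755 × 1.6378 = -145 meV.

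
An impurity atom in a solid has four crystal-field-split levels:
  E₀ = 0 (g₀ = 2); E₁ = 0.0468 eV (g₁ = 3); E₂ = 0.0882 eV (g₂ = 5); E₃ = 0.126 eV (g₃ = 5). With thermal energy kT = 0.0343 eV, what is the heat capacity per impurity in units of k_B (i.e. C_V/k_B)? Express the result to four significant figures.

Eᵢ/kT = 0, 1.36443, 2.57143, 3.67347.
Z = Σ gᵢe^(−Eᵢ/kT) = 2·e^(−0) + 3·e^(−1.36443) + 5·e^(−2.57143) + 5·e^(−3.67347) = 2.00000 + 0.766579 + 0.382131 + 0.126941 = 3.27565.
⟨E⟩ = 0.0261244 eV, ⟨E²⟩ = 0.00203532 eV².
C_V/k_B = (⟨E²⟩ − ⟨E⟩²)/(kT)² = (0.00203532 − 0.000682484)/0.00117649 = 1.150.

1.150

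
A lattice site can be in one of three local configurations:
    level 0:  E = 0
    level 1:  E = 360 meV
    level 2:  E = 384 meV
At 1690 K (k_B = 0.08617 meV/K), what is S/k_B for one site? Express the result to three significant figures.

0.489

k_BT = 0.08617 × 1690 K = 145.63 meV.
Eᵢ/kT = 0, 2.4720, 2.6368.
Z = Σ e^(−Eᵢ/kT) = e^(−0) + e^(−2.4720) + e^(−2.6368) = 1.0000 + 0.084416 + 0.071590 = 1.1560.
⟨E⟩ = Σ EᵢPᵢ = 50.069 meV.
S/k_B = ln Z + ⟨E⟩/kT = ln(1.1560) + 50.069/145.63 = 0.14497 + 0.34381 = 0.489.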